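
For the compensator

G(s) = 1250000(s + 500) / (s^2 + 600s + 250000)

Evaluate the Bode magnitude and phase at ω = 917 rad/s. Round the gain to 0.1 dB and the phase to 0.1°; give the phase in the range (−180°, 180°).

64.2 dB, -75.6°

At s = jω = j917:
zero (s+500): 500 + j917 → |·| = √(500²+917²) = √1090889 ≈ 1044.5, ∠ = arctan(917/500) ≈ 61.40°
quadratic: (j917)² + 600·j917 + 250000 = -590889 + j550200 → |·| ≈ 8.0738e+05, ∠ ≈ 137.04°
|G| = 1250000 · 1044.5 / 8.0738e+05 ≈ 1617.1
Gain = 20 log₁₀(1617.1) ≈ 64.17 dB
∠G = 61.40° − 137.04° = -75.64°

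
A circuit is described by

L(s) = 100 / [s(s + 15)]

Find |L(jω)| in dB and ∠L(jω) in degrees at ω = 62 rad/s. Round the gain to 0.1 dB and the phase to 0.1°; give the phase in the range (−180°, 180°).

At s = jω = j62:
pole (s+15): 15 + j62 → |·| = √(15²+62²) = √4069 ≈ 63.789, ∠ = arctan(62/15) ≈ 76.40°
pole at origin: |s| = 62, ∠ = 90.00° (in denominator)
|L| = 100 / 3954.9 ≈ 0.025285
Gain = 20 log₁₀(0.025285) ≈ -31.94 dB
∠L = 0.00° − 166.40° = -166.40°

-31.9 dB, -166.4°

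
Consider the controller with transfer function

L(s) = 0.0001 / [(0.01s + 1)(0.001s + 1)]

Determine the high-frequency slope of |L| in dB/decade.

Each pole contributes −20 dB/decade at high frequency; each zero contributes +20 dB/decade.
Net: 0 zero(s) − 2 pole(s) → -40 dB/decade.

-40 dB/decade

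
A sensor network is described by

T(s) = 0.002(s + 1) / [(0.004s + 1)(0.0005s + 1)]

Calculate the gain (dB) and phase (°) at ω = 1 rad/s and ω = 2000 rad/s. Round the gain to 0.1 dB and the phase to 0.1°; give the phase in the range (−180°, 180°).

At ω = 1 rad/s:
zero (1 + j1·1) = 1 + j1 → |·| ≈ 1.4142, ∠ ≈ 45.00°
pole (1 + j1·0.004) = 1 + j0.004 → |·| ≈ 1, ∠ ≈ 0.23°
pole (1 + j1·0.0005) = 1 + j0.0005 → |·| ≈ 1, ∠ ≈ 0.03°
|T| = 0.002 · 1.4142 / (1 · 1) ≈ 0.0028284
Gain = 20 log₁₀(0.0028284) ≈ -50.97 dB
∠T = (45.00°) − (0.23° + 0.03°) = 44.74°

At ω = 2000 rad/s:
zero (1 + j2000·1) = 1 + j2000 → |·| ≈ 2000, ∠ ≈ 89.97°
pole (1 + j2000·0.004) = 1 + j8 → |·| ≈ 8.0623, ∠ ≈ 82.87°
pole (1 + j2000·0.0005) = 1 + j1 → |·| ≈ 1.4142, ∠ ≈ 45.00°
|T| = 0.002 · 2000 / (8.0623 · 1.4142) ≈ 0.35082
Gain = 20 log₁₀(0.35082) ≈ -9.10 dB
∠T = (89.97°) − (82.87° + 45.00°) = -37.90°

ω = 1: -51.0 dB, 44.7°; ω = 2000: -9.1 dB, -37.9°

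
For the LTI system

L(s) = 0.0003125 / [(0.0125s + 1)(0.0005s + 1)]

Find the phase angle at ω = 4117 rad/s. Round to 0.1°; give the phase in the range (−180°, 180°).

At ω = 4117 rad/s:
pole (1 + j4117·0.0125) = 1 + j51.4625 → |·| ≈ 51.472, ∠ ≈ 88.89°
pole (1 + j4117·0.0005) = 1 + j2.0585 → |·| ≈ 2.2885, ∠ ≈ 64.09°
∠L = (0°) − (88.89° + 64.09°) = -152.98°

-153.0°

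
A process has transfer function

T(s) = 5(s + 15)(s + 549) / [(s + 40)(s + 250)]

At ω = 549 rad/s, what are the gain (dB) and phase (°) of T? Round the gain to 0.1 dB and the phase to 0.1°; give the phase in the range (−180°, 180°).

At s = jω = j549:
zero (s+15): 15 + j549 → |·| = √(15²+549²) = √301626 ≈ 549.2, ∠ = arctan(549/15) ≈ 88.43°
zero (s+549): 549 + j549 → |·| = √(549²+549²) = √602802 ≈ 776.4, ∠ = arctan(549/549) ≈ 45.00°
pole (s+40): 40 + j549 → |·| = √(40²+549²) = √303001 ≈ 550.46, ∠ = arctan(549/40) ≈ 85.83°
pole (s+250): 250 + j549 → |·| = √(250²+549²) = √363901 ≈ 603.24, ∠ = arctan(549/250) ≈ 65.52°
|T| = 5 · 4.264e+05 / 3.3206e+05 ≈ 6.4205
Gain = 20 log₁₀(6.4205) ≈ 16.15 dB
∠T = 133.43° − 151.35° = -17.92°

16.2 dB, -17.9°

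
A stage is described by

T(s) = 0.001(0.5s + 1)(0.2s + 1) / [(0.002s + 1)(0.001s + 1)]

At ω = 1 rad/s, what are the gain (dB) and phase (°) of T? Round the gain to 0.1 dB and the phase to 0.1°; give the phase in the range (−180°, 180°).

-58.9 dB, 37.7°

At ω = 1 rad/s:
zero (1 + j1·0.5) = 1 + j0.5 → |·| ≈ 1.118, ∠ ≈ 26.57°
zero (1 + j1·0.2) = 1 + j0.2 → |·| ≈ 1.0198, ∠ ≈ 11.31°
pole (1 + j1·0.002) = 1 + j0.002 → |·| ≈ 1, ∠ ≈ 0.11°
pole (1 + j1·0.001) = 1 + j0.001 → |·| ≈ 1, ∠ ≈ 0.06°
|T| = 0.001 · 1.118 · 1.0198 / (1 · 1) ≈ 0.0011401
Gain = 20 log₁₀(0.0011401) ≈ -58.86 dB
∠T = (26.57° + 11.31°) − (0.11° + 0.06°) = 37.71°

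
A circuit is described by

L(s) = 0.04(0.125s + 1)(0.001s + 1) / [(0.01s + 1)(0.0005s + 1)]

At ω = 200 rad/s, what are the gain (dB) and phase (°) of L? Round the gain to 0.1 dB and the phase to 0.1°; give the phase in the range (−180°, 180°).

At ω = 200 rad/s:
zero (1 + j200·0.125) = 1 + j25 → |·| ≈ 25.02, ∠ ≈ 87.71°
zero (1 + j200·0.001) = 1 + j0.2 → |·| ≈ 1.0198, ∠ ≈ 11.31°
pole (1 + j200·0.01) = 1 + j2 → |·| ≈ 2.2361, ∠ ≈ 63.43°
pole (1 + j200·0.0005) = 1 + j0.1 → |·| ≈ 1.005, ∠ ≈ 5.71°
|L| = 0.04 · 25.02 · 1.0198 / (2.2361 · 1.005) ≈ 0.45416
Gain = 20 log₁₀(0.45416) ≈ -6.86 dB
∠L = (87.71° + 11.31°) − (63.43° + 5.71°) = 29.88°

-6.9 dB, 29.9°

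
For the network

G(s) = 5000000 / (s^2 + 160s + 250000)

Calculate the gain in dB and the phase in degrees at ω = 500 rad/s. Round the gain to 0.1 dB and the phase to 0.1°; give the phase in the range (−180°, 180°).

35.9 dB, -90.0°

At s = jω = j500:
quadratic: (j500)² + 160·j500 + 250000 = 0 + j80000 → |·| ≈ 80000, ∠ ≈ 90.00°
|G| = 5000000 / 80000 ≈ 62.5
Gain = 20 log₁₀(62.5) ≈ 35.92 dB
∠G = 0.00° − 90.00° = -90.00°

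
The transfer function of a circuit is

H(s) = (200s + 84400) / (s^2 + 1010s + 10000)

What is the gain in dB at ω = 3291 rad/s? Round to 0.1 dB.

-24.6 dB

Substitute s = j3291:
Numerator: 200(j3291) + 84400 = 84400 + j658200
Denominator: (j3291)^2 + 1010(j3291) + 10000 = -10820681 + j3323910
|N| = √(84400² + 658200²) ≈ 6.6359e+05, ∠N ≈ 82.69°
|D| = √(10820681² + 3323910²) ≈ 1.132e+07, ∠D ≈ 162.92°
|H| = 6.6359e+05 / 1.132e+07 ≈ 0.058621
Gain = 20 log₁₀(0.058621) ≈ -24.64 dB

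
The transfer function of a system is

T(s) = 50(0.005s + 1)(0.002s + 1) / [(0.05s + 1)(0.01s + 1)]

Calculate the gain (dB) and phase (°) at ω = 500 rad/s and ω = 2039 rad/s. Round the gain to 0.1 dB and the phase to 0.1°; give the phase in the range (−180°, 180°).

ω = 500: 3.5 dB, -53.2°; ω = 2039: 0.3 dB, -16.0°

At ω = 500 rad/s:
zero (1 + j500·0.005) = 1 + j2.5 → |·| ≈ 2.6926, ∠ ≈ 68.20°
zero (1 + j500·0.002) = 1 + j1 → |·| ≈ 1.4142, ∠ ≈ 45.00°
pole (1 + j500·0.05) = 1 + j25 → |·| ≈ 25.02, ∠ ≈ 87.71°
pole (1 + j500·0.01) = 1 + j5 → |·| ≈ 5.099, ∠ ≈ 78.69°
|T| = 50 · 2.6926 · 1.4142 / (25.02 · 5.099) ≈ 1.4924
Gain = 20 log₁₀(1.4924) ≈ 3.48 dB
∠T = (68.20° + 45.00°) − (87.71° + 78.69°) = -53.20°

At ω = 2039 rad/s:
zero (1 + j2039·0.005) = 1 + j10.195 → |·| ≈ 10.244, ∠ ≈ 84.40°
zero (1 + j2039·0.002) = 1 + j4.078 → |·| ≈ 4.1988, ∠ ≈ 76.22°
pole (1 + j2039·0.05) = 1 + j101.95 → |·| ≈ 101.95, ∠ ≈ 89.44°
pole (1 + j2039·0.01) = 1 + j20.39 → |·| ≈ 20.415, ∠ ≈ 87.19°
|T| = 50 · 10.244 · 4.1988 / (101.95 · 20.415) ≈ 1.0333
Gain = 20 log₁₀(1.0333) ≈ 0.28 dB
∠T = (84.40° + 76.22°) − (89.44° + 87.19°) = -16.01°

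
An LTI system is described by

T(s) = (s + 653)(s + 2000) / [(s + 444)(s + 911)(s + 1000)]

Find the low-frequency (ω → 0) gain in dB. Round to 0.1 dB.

-49.8 dB

T(0) = 1·653·2000 / (444·911·1000) ≈ 0.0032288
20 log₁₀(0.0032288) ≈ -49.82 dB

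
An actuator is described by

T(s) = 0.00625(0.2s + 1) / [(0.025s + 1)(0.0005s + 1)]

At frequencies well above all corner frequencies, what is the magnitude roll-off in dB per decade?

Each pole contributes −20 dB/decade at high frequency; each zero contributes +20 dB/decade.
Net: 1 zero(s) − 2 pole(s) → -20 dB/decade.

-20 dB/decade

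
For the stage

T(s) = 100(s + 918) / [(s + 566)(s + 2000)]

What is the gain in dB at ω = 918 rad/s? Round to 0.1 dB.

-25.2 dB

At s = jω = j918:
zero (s+918): 918 + j918 → |·| = √(918²+918²) = √1685448 ≈ 1298.2, ∠ = arctan(918/918) ≈ 45.00°
pole (s+566): 566 + j918 → |·| = √(566²+918²) = √1163080 ≈ 1078.5, ∠ = arctan(918/566) ≈ 58.34°
pole (s+2000): 2000 + j918 → |·| = √(2000²+918²) = √4842724 ≈ 2200.6, ∠ = arctan(918/2000) ≈ 24.66°
|T| = 100 · 1298.2 / 2.3733e+06 ≈ 0.0547
Gain = 20 log₁₀(0.0547) ≈ -25.24 dB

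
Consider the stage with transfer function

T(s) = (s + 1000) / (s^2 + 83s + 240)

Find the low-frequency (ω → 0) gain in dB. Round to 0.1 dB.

12.4 dB

T(0) = 1000 / 240 ≈ 4.1667
20 log₁₀(4.1667) ≈ 12.40 dB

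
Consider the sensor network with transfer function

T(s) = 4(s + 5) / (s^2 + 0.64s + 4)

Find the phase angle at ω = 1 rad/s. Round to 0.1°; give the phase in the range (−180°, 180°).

-0.7°

At s = jω = j1:
zero (s+5): 5 + j1 → |·| = √(5²+1²) = √26 ≈ 5.099, ∠ = arctan(1/5) ≈ 11.31°
quadratic: (j1)² + 0.64·j1 + 4 = 3 + j0.64 → |·| ≈ 3.0675, ∠ ≈ 12.04°
∠T = 11.31° − 12.04° = -0.73°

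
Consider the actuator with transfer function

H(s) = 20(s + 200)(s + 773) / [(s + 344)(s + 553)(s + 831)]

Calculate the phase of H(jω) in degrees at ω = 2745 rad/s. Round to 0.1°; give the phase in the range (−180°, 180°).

-74.5°

At s = jω = j2745:
zero (s+200): 200 + j2745 → |·| = √(200²+2745²) = √7575025 ≈ 2752.3, ∠ = arctan(2745/200) ≈ 85.83°
zero (s+773): 773 + j2745 → |·| = √(773²+2745²) = √8132554 ≈ 2851.8, ∠ = arctan(2745/773) ≈ 74.27°
pole (s+344): 344 + j2745 → |·| = √(344²+2745²) = √7653361 ≈ 2766.5, ∠ = arctan(2745/344) ≈ 82.86°
pole (s+553): 553 + j2745 → |·| = √(553²+2745²) = √7840834 ≈ 2800.1, ∠ = arctan(2745/553) ≈ 78.61°
pole (s+831): 831 + j2745 → |·| = √(831²+2745²) = √8225586 ≈ 2868, ∠ = arctan(2745/831) ≈ 73.16°
∠H = 160.10° − 234.63° = -74.53°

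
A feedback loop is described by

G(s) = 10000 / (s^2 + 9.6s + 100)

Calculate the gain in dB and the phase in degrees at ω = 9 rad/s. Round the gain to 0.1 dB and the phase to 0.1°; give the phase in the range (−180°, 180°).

41.1 dB, -77.6°

At s = jω = j9:
quadratic: (j9)² + 9.6·j9 + 100 = 19 + j86.4 → |·| ≈ 88.464, ∠ ≈ 77.60°
|G| = 10000 / 88.464 ≈ 113.04
Gain = 20 log₁₀(113.04) ≈ 41.06 dB
∠G = 0.00° − 77.60° = -77.60°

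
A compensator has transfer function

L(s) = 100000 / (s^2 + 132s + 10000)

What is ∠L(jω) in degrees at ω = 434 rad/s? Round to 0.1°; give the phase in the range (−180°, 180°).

At s = jω = j434:
quadratic: (j434)² + 132·j434 + 10000 = -178356 + j57288 → |·| ≈ 1.8733e+05, ∠ ≈ 162.19°
∠L = 0.00° − 162.19° = -162.19°

-162.2°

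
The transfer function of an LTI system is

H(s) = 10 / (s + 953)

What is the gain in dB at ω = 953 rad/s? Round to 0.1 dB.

-42.6 dB

Substitute s = j953:
Numerator: 10 = 10 + j0
Denominator: (j953) + 953 = 953 + j953
|N| = √(10² + 0²) ≈ 10, ∠N ≈ 0.00°
|D| = √(953² + 953²) ≈ 1347.7, ∠D ≈ 45.00°
|H| = 10 / 1347.7 ≈ 0.00742
Gain = 20 log₁₀(0.00742) ≈ -42.59 dB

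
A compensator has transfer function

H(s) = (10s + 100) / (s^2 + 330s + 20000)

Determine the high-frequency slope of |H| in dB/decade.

-20 dB/decade

Each pole contributes −20 dB/decade at high frequency; each zero contributes +20 dB/decade.
Net: 1 zero(s) − 2 pole(s) → -20 dB/decade.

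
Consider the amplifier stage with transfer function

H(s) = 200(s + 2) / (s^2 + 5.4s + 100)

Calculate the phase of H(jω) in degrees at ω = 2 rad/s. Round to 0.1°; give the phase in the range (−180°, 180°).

At s = jω = j2:
zero (s+2): 2 + j2 → |·| = √(2²+2²) = √8 ≈ 2.8284, ∠ = arctan(2/2) ≈ 45.00°
quadratic: (j2)² + 5.4·j2 + 100 = 96 + j10.8 → |·| ≈ 96.606, ∠ ≈ 6.42°
∠H = 45.00° − 6.42° = 38.58°

38.6°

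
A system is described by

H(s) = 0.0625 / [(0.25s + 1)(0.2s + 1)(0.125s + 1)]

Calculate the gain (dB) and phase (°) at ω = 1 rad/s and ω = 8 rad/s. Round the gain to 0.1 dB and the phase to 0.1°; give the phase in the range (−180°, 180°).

At ω = 1 rad/s:
pole (1 + j1·0.25) = 1 + j0.25 → |·| ≈ 1.0308, ∠ ≈ 14.04°
pole (1 + j1·0.2) = 1 + j0.2 → |·| ≈ 1.0198, ∠ ≈ 11.31°
pole (1 + j1·0.125) = 1 + j0.125 → |·| ≈ 1.0078, ∠ ≈ 7.13°
|H| = 0.0625 · 1 / (1.0308 · 1.0198 · 1.0078) ≈ 0.058995
Gain = 20 log₁₀(0.058995) ≈ -24.58 dB
∠H = (0°) − (14.04° + 11.31° + 7.13°) = -32.48°

At ω = 8 rad/s:
pole (1 + j8·0.25) = 1 + j2 → |·| ≈ 2.2361, ∠ ≈ 63.43°
pole (1 + j8·0.2) = 1 + j1.6 → |·| ≈ 1.8868, ∠ ≈ 57.99°
pole (1 + j8·0.125) = 1 + j1 → |·| ≈ 1.4142, ∠ ≈ 45.00°
|H| = 0.0625 · 1 / (2.2361 · 1.8868 · 1.4142) ≈ 0.010475
Gain = 20 log₁₀(0.010475) ≈ -39.60 dB
∠H = (0°) − (63.43° + 57.99° + 45.00°) = -166.42°

ω = 1: -24.6 dB, -32.5°; ω = 8: -39.6 dB, -166.4°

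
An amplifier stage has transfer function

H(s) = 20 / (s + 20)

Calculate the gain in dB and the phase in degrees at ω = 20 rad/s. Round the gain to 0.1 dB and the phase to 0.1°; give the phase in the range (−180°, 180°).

Substitute s = j20:
Numerator: 20 = 20 + j0
Denominator: (j20) + 20 = 20 + j20
|N| = √(20² + 0²) ≈ 20, ∠N ≈ 0.00°
|D| = √(20² + 20²) ≈ 28.284, ∠D ≈ 45.00°
|H| = 20 / 28.284 ≈ 0.70711
Gain = 20 log₁₀(0.70711) ≈ -3.01 dB
∠H = 0.00° − 45.00° = -45.00°

-3.0 dB, -45.0°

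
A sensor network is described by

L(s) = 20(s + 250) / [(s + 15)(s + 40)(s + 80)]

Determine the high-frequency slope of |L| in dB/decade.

-40 dB/decade

Each pole contributes −20 dB/decade at high frequency; each zero contributes +20 dB/decade.
Net: 1 zero(s) − 3 pole(s) → -40 dB/decade.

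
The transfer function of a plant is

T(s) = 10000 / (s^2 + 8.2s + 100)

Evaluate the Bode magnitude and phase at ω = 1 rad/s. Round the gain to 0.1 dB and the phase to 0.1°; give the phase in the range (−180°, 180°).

40.1 dB, -4.7°

At s = jω = j1:
quadratic: (j1)² + 8.2·j1 + 100 = 99 + j8.2 → |·| ≈ 99.339, ∠ ≈ 4.73°
|T| = 10000 / 99.339 ≈ 100.67
Gain = 20 log₁₀(100.67) ≈ 40.06 dB
∠T = 0.00° − 4.73° = -4.73°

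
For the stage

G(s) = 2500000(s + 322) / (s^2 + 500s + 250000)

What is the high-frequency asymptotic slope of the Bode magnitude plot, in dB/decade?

-20 dB/decade

Each pole contributes −20 dB/decade at high frequency; each zero contributes +20 dB/decade.
Net: 1 zero(s) − 2 pole(s) → -20 dB/decade.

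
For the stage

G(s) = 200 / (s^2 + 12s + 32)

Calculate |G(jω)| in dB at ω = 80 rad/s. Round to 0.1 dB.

-30.2 dB

Substitute s = j80:
Numerator: 200 = 200 + j0
Denominator: (j80)^2 + 12(j80) + 32 = -6368 + j960
|N| = √(200² + 0²) ≈ 200, ∠N ≈ 0.00°
|D| = √(6368² + 960²) ≈ 6440, ∠D ≈ 171.43°
|G| = 200 / 6440 ≈ 0.031056
Gain = 20 log₁₀(0.031056) ≈ -30.16 dB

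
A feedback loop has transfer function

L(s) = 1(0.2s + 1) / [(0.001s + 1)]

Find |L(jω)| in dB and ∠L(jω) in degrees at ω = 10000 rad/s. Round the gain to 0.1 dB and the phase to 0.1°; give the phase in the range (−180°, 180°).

At ω = 10000 rad/s:
zero (1 + j10000·0.2) = 1 + j2000 → |·| ≈ 2000, ∠ ≈ 89.97°
pole (1 + j10000·0.001) = 1 + j10 → |·| ≈ 10.05, ∠ ≈ 84.29°
|L| = 1 · 2000 / (10.05) ≈ 199
Gain = 20 log₁₀(199) ≈ 45.98 dB
∠L = (89.97°) − (84.29°) = 5.68°

46.0 dB, 5.7°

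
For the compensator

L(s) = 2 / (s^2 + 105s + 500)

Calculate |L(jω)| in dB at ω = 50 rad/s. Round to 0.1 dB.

-69.0 dB

Substitute s = j50:
Numerator: 2 = 2 + j0
Denominator: (j50)^2 + 105(j50) + 500 = -2000 + j5250
|N| = √(2² + 0²) ≈ 2, ∠N ≈ 0.00°
|D| = √(2000² + 5250²) ≈ 5618.1, ∠D ≈ 110.85°
|L| = 2 / 5618.1 ≈ 0.00035599
Gain = 20 log₁₀(0.00035599) ≈ -68.97 dB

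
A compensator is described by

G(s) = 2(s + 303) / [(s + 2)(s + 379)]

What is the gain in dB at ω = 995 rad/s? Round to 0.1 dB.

-54.1 dB

At s = jω = j995:
zero (s+303): 303 + j995 → |·| = √(303²+995²) = √1081834 ≈ 1040.1, ∠ = arctan(995/303) ≈ 73.06°
pole (s+2): 2 + j995 → |·| = √(2²+995²) = √990029 ≈ 995, ∠ = arctan(995/2) ≈ 89.88°
pole (s+379): 379 + j995 → |·| = √(379²+995²) = √1133666 ≈ 1064.7, ∠ = arctan(995/379) ≈ 69.15°
|G| = 2 · 1040.1 / 1.0594e+06 ≈ 0.0019636
Gain = 20 log₁₀(0.0019636) ≈ -54.14 dB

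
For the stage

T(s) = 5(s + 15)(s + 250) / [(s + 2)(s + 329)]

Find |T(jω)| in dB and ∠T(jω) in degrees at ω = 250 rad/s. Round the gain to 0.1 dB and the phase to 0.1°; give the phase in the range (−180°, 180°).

12.6 dB, 4.8°

At s = jω = j250:
zero (s+15): 15 + j250 → |·| = √(15²+250²) = √62725 ≈ 250.45, ∠ = arctan(250/15) ≈ 86.57°
zero (s+250): 250 + j250 → |·| = √(250²+250²) = √125000 ≈ 353.55, ∠ = arctan(250/250) ≈ 45.00°
pole (s+2): 2 + j250 → |·| = √(2²+250²) = √62504 ≈ 250.01, ∠ = arctan(250/2) ≈ 89.54°
pole (s+329): 329 + j250 → |·| = √(329²+250²) = √170741 ≈ 413.21, ∠ = arctan(250/329) ≈ 37.23°
|T| = 5 · 88547 / 1.0331e+05 ≈ 4.2855
Gain = 20 log₁₀(4.2855) ≈ 12.64 dB
∠T = 131.57° − 126.77° = 4.80°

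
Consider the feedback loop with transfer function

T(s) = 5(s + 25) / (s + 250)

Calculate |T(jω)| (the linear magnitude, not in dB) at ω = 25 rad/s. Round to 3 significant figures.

At s = jω = j25:
zero (s+25): 25 + j25 → |·| = √(25²+25²) = √1250 ≈ 35.355, ∠ = arctan(25/25) ≈ 45.00°
pole (s+250): 250 + j25 → |·| = √(250²+25²) = √63125 ≈ 251.25, ∠ = arctan(25/250) ≈ 5.71°
|T| = 5 · 35.355 / 251.25 ≈ 0.70358

0.704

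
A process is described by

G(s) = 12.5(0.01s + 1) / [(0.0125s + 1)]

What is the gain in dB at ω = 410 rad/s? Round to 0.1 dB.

At ω = 410 rad/s:
zero (1 + j410·0.01) = 1 + j4.1 → |·| ≈ 4.2202, ∠ ≈ 76.29°
pole (1 + j410·0.0125) = 1 + j5.125 → |·| ≈ 5.2216, ∠ ≈ 78.96°
|G| = 12.5 · 4.2202 / (5.2216) ≈ 10.103
Gain = 20 log₁₀(10.103) ≈ 20.09 dB

20.1 dB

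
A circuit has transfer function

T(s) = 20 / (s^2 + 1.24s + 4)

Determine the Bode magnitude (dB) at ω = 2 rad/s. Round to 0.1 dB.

At s = jω = j2:
quadratic: (j2)² + 1.24·j2 + 4 = 0 + j2.48 → |·| ≈ 2.48, ∠ ≈ 90.00°
|T| = 20 / 2.48 ≈ 8.0645
Gain = 20 log₁₀(8.0645) ≈ 18.13 dB

18.1 dB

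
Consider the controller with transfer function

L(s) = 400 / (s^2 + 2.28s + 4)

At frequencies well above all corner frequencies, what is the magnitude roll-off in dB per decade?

Each pole contributes −20 dB/decade at high frequency; each zero contributes +20 dB/decade.
Net: 0 zero(s) − 2 pole(s) → -40 dB/decade.

-40 dB/decade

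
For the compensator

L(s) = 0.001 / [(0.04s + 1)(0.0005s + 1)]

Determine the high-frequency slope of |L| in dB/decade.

-40 dB/decade

Each pole contributes −20 dB/decade at high frequency; each zero contributes +20 dB/decade.
Net: 0 zero(s) − 2 pole(s) → -40 dB/decade.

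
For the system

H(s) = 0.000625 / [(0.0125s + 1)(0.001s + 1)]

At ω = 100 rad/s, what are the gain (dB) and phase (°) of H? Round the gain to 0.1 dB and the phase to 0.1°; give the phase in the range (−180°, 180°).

At ω = 100 rad/s:
pole (1 + j100·0.0125) = 1 + j1.25 → |·| ≈ 1.6008, ∠ ≈ 51.34°
pole (1 + j100·0.001) = 1 + j0.1 → |·| ≈ 1.005, ∠ ≈ 5.71°
|H| = 0.000625 · 1 / (1.6008 · 1.005) ≈ 0.00038849
Gain = 20 log₁₀(0.00038849) ≈ -68.21 dB
∠H = (0°) − (51.34° + 5.71°) = -57.05°

-68.2 dB, -57.1°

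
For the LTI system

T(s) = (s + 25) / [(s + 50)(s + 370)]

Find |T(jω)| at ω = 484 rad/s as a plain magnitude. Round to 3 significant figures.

0.00163

At s = jω = j484:
zero (s+25): 25 + j484 → |·| = √(25²+484²) = √234881 ≈ 484.65, ∠ = arctan(484/25) ≈ 87.04°
pole (s+50): 50 + j484 → |·| = √(50²+484²) = √236756 ≈ 486.58, ∠ = arctan(484/50) ≈ 84.10°
pole (s+370): 370 + j484 → |·| = √(370²+484²) = √371156 ≈ 609.23, ∠ = arctan(484/370) ≈ 52.60°
|T| = 1 · 484.65 / 2.9644e+05 ≈ 0.0016349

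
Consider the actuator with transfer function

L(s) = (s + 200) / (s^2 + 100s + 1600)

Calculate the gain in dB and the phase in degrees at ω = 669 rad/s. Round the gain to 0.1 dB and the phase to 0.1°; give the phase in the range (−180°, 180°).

-56.2 dB, -98.1°

Substitute s = j669:
Numerator: (j669) + 200 = 200 + j669
Denominator: (j669)^2 + 100(j669) + 1600 = -445961 + j66900
|N| = √(200² + 669²) ≈ 698.26, ∠N ≈ 73.36°
|D| = √(445961² + 66900²) ≈ 4.5095e+05, ∠D ≈ 171.47°
|L| = 698.26 / 4.5095e+05 ≈ 0.0015484
Gain = 20 log₁₀(0.0015484) ≈ -56.20 dB
∠L = 73.36° − 171.47° = -98.11°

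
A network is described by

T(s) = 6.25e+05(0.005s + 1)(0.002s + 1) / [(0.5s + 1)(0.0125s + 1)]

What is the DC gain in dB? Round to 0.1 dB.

115.9 dB

T(0) = 6.25e+05 · 1 / 1 = 6.25e+05
20 log₁₀(6.25e+05) ≈ 115.92 dB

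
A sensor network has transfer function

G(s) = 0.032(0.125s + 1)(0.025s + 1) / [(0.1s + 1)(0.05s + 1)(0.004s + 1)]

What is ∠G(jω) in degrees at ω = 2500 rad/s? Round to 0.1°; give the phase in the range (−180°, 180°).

At ω = 2500 rad/s:
zero (1 + j2500·0.125) = 1 + j312.5 → |·| ≈ 312.5, ∠ ≈ 89.82°
zero (1 + j2500·0.025) = 1 + j62.5 → |·| ≈ 62.508, ∠ ≈ 89.08°
pole (1 + j2500·0.1) = 1 + j250 → |·| ≈ 250, ∠ ≈ 89.77°
pole (1 + j2500·0.05) = 1 + j125 → |·| ≈ 125, ∠ ≈ 89.54°
pole (1 + j2500·0.004) = 1 + j10 → |·| ≈ 10.05, ∠ ≈ 84.29°
∠G = (89.82° + 89.08°) − (89.77° + 89.54° + 84.29°) = -84.70°

-84.7°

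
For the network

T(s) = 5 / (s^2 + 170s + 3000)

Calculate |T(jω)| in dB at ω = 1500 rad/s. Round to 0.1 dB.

-113.1 dB

Substitute s = j1500:
Numerator: 5 = 5 + j0
Denominator: (j1500)^2 + 170(j1500) + 3000 = -2247000 + j255000
|N| = √(5² + 0²) ≈ 5, ∠N ≈ 0.00°
|D| = √(2247000² + 255000²) ≈ 2.2614e+06, ∠D ≈ 173.53°
|T| = 5 / 2.2614e+06 ≈ 2.211e-06
Gain = 20 log₁₀(2.211e-06) ≈ -113.11 dB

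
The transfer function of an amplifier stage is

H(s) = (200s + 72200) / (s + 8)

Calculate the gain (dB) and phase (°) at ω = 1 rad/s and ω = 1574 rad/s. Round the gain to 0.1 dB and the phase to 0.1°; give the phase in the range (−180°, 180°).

Substitute s = j1:
Numerator: 200(j1) + 72200 = 72200 + j200
Denominator: (j1) + 8 = 8 + j1
|N| = √(72200² + 200²) ≈ 72200, ∠N ≈ 0.16°
|D| = √(8² + 1²) ≈ 8.0623, ∠D ≈ 7.13°
|H| = 72200 / 8.0623 ≈ 8955.3
Gain = 20 log₁₀(8955.3) ≈ 79.04 dB
∠H = 0.16° − 7.13° = -6.97°

Substitute s = j1574:
Numerator: 200(j1574) + 72200 = 72200 + j314800
Denominator: (j1574) + 8 = 8 + j1574
|N| = √(72200² + 314800²) ≈ 3.2297e+05, ∠N ≈ 77.08°
|D| = √(8² + 1574²) ≈ 1574, ∠D ≈ 89.71°
|H| = 3.2297e+05 / 1574 ≈ 205.19
Gain = 20 log₁₀(205.19) ≈ 46.24 dB
∠H = 77.08° − 89.71° = -12.63°

ω = 1: 79.0 dB, -7.0°; ω = 1574: 46.2 dB, -12.6°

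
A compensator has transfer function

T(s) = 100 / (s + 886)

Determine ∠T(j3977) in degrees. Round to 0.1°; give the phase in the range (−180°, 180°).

-77.4°

At s = jω = j3977:
pole (s+886): 886 + j3977 → |·| = √(886²+3977²) = √16601525 ≈ 4074.5, ∠ = arctan(3977/886) ≈ 77.44°
∠T = 0.00° − 77.44° = -77.44°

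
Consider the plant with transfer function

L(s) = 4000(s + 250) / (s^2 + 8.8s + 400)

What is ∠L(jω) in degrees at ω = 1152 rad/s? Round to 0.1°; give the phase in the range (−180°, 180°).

-101.8°

At s = jω = j1152:
zero (s+250): 250 + j1152 → |·| = √(250²+1152²) = √1389604 ≈ 1178.8, ∠ = arctan(1152/250) ≈ 77.76°
quadratic: (j1152)² + 8.8·j1152 + 400 = -1326704 + j10137.6 → |·| ≈ 1.3267e+06, ∠ ≈ 179.56°
∠L = 77.76° − 179.56° = -101.80°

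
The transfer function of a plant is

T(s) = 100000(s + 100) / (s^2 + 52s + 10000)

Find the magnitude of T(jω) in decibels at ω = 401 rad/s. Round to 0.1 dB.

At s = jω = j401:
zero (s+100): 100 + j401 → |·| = √(100²+401²) = √170801 ≈ 413.28, ∠ = arctan(401/100) ≈ 76.00°
quadratic: (j401)² + 52·j401 + 10000 = -150801 + j20852 → |·| ≈ 1.5224e+05, ∠ ≈ 172.13°
|T| = 100000 · 413.28 / 1.5224e+05 ≈ 271.47
Gain = 20 log₁₀(271.47) ≈ 48.67 dB

48.7 dB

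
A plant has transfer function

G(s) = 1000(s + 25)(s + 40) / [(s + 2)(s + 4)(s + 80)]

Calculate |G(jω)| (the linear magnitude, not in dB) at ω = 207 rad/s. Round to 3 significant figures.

At s = jω = j207:
zero (s+25): 25 + j207 → |·| = √(25²+207²) = √43474 ≈ 208.5, ∠ = arctan(207/25) ≈ 83.11°
zero (s+40): 40 + j207 → |·| = √(40²+207²) = √44449 ≈ 210.83, ∠ = arctan(207/40) ≈ 79.06°
pole (s+2): 2 + j207 → |·| = √(2²+207²) = √42853 ≈ 207.01, ∠ = arctan(207/2) ≈ 89.45°
pole (s+4): 4 + j207 → |·| = √(4²+207²) = √42865 ≈ 207.04, ∠ = arctan(207/4) ≈ 88.89°
pole (s+80): 80 + j207 → |·| = √(80²+207²) = √49249 ≈ 221.92, ∠ = arctan(207/80) ≈ 68.87°
|G| = 1000 · 43958 / 9.5113e+06 ≈ 4.6217

4.62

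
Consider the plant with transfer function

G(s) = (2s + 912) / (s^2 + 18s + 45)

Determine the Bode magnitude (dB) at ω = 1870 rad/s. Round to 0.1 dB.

Substitute s = j1870:
Numerator: 2(j1870) + 912 = 912 + j3740
Denominator: (j1870)^2 + 18(j1870) + 45 = -3496855 + j33660
|N| = √(912² + 3740²) ≈ 3849.6, ∠N ≈ 76.30°
|D| = √(3496855² + 33660²) ≈ 3.497e+06, ∠D ≈ 179.45°
|G| = 3849.6 / 3.497e+06 ≈ 0.0011008
Gain = 20 log₁₀(0.0011008) ≈ -59.17 dB

-59.2 dB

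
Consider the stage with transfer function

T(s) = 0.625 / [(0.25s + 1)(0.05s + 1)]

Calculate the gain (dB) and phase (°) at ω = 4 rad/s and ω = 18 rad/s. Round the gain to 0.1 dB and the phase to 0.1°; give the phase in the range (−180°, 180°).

ω = 4: -7.3 dB, -56.3°; ω = 18: -19.9 dB, -119.5°

At ω = 4 rad/s:
pole (1 + j4·0.25) = 1 + j1 → |·| ≈ 1.4142, ∠ ≈ 45.00°
pole (1 + j4·0.05) = 1 + j0.2 → |·| ≈ 1.0198, ∠ ≈ 11.31°
|T| = 0.625 · 1 / (1.4142 · 1.0198) ≈ 0.43337
Gain = 20 log₁₀(0.43337) ≈ -7.26 dB
∠T = (0°) − (45.00° + 11.31°) = -56.31°

At ω = 18 rad/s:
pole (1 + j18·0.25) = 1 + j4.5 → |·| ≈ 4.6098, ∠ ≈ 77.47°
pole (1 + j18·0.05) = 1 + j0.9 → |·| ≈ 1.3454, ∠ ≈ 41.99°
|T| = 0.625 · 1 / (4.6098 · 1.3454) ≈ 0.10077
Gain = 20 log₁₀(0.10077) ≈ -19.93 dB
∠T = (0°) − (77.47° + 41.99°) = -119.46°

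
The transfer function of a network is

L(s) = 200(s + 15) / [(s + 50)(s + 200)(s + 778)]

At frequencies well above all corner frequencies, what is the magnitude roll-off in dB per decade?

Each pole contributes −20 dB/decade at high frequency; each zero contributes +20 dB/decade.
Net: 1 zero(s) − 3 pole(s) → -40 dB/decade.

-40 dB/decade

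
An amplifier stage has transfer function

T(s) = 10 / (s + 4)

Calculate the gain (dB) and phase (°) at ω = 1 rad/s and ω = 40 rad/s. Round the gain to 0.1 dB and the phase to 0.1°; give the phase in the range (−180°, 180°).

ω = 1: 7.7 dB, -14.0°; ω = 40: -12.1 dB, -84.3°

At s = jω = j1:
pole (s+4): 4 + j1 → |·| = √(4²+1²) = √17 ≈ 4.1231, ∠ = arctan(1/4) ≈ 14.04°
|T| = 10 / 4.1231 ≈ 2.4254
Gain = 20 log₁₀(2.4254) ≈ 7.70 dB
∠T = 0.00° − 14.04° = -14.04°

At s = jω = j40:
pole (s+4): 4 + j40 → |·| = √(4²+40²) = √1616 ≈ 40.2, ∠ = arctan(40/4) ≈ 84.29°
|T| = 10 / 40.2 ≈ 0.24876
Gain = 20 log₁₀(0.24876) ≈ -12.08 dB
∠T = 0.00° − 84.29° = -84.29°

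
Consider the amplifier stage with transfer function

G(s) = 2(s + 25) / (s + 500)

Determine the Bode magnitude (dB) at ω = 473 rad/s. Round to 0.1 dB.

At s = jω = j473:
zero (s+25): 25 + j473 → |·| = √(25²+473²) = √224354 ≈ 473.66, ∠ = arctan(473/25) ≈ 86.97°
pole (s+500): 500 + j473 → |·| = √(500²+473²) = √473729 ≈ 688.28, ∠ = arctan(473/500) ≈ 43.41°
|G| = 2 · 473.66 / 688.28 ≈ 1.3764
Gain = 20 log₁₀(1.3764) ≈ 2.77 dB

2.8 dB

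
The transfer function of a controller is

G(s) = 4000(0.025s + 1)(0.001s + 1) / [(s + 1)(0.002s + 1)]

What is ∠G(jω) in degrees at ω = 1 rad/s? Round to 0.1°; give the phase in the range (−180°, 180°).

-43.6°

At ω = 1 rad/s:
zero (1 + j1·0.025) = 1 + j0.025 → |·| ≈ 1.0003, ∠ ≈ 1.43°
zero (1 + j1·0.001) = 1 + j0.001 → |·| ≈ 1, ∠ ≈ 0.06°
pole (1 + j1·1) = 1 + j1 → |·| ≈ 1.4142, ∠ ≈ 45.00°
pole (1 + j1·0.002) = 1 + j0.002 → |·| ≈ 1, ∠ ≈ 0.11°
∠G = (1.43° + 0.06°) − (45.00° + 0.11°) = -43.62°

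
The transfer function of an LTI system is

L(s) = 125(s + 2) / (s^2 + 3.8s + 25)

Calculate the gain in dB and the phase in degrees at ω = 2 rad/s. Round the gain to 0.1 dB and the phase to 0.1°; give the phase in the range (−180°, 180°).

At s = jω = j2:
zero (s+2): 2 + j2 → |·| = √(2²+2²) = √8 ≈ 2.8284, ∠ = arctan(2/2) ≈ 45.00°
quadratic: (j2)² + 3.8·j2 + 25 = 21 + j7.6 → |·| ≈ 22.333, ∠ ≈ 19.90°
|L| = 125 · 2.8284 / 22.333 ≈ 15.831
Gain = 20 log₁₀(15.831) ≈ 23.99 dB
∠L = 45.00° − 19.90° = 25.10°

24.0 dB, 25.1°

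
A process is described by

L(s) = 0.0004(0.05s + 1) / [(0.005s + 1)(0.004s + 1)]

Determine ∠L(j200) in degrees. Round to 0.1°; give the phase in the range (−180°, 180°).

0.6°

At ω = 200 rad/s:
zero (1 + j200·0.05) = 1 + j10 → |·| ≈ 10.05, ∠ ≈ 84.29°
pole (1 + j200·0.005) = 1 + j1 → |·| ≈ 1.4142, ∠ ≈ 45.00°
pole (1 + j200·0.004) = 1 + j0.8 → |·| ≈ 1.2806, ∠ ≈ 38.66°
∠L = (84.29°) − (45.00° + 38.66°) = 0.63°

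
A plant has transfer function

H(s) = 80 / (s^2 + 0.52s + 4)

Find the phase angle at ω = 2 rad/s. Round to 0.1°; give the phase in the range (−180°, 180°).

At s = jω = j2:
quadratic: (j2)² + 0.52·j2 + 4 = 0 + j1.04 → |·| ≈ 1.04, ∠ ≈ 90.00°
∠H = 0.00° − 90.00° = -90.00°

-90.0°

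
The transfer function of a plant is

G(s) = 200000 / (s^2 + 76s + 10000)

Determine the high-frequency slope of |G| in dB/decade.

Each pole contributes −20 dB/decade at high frequency; each zero contributes +20 dB/decade.
Net: 0 zero(s) − 2 pole(s) → -40 dB/decade.

-40 dB/decade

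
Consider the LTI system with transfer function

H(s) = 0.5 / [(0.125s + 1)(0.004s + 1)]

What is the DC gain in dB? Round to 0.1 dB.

-6.0 dB

H(0) = 0.5 · 1 / 1 = 0.5
20 log₁₀(0.5) ≈ -6.02 dB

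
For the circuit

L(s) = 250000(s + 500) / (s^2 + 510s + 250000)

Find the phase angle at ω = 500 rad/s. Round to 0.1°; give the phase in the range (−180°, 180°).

-45.0°

At s = jω = j500:
zero (s+500): 500 + j500 → |·| = √(500²+500²) = √500000 ≈ 707.11, ∠ = arctan(500/500) ≈ 45.00°
quadratic: (j500)² + 510·j500 + 250000 = 0 + j255000 → |·| ≈ 2.55e+05, ∠ ≈ 90.00°
∠L = 45.00° − 90.00° = -45.00°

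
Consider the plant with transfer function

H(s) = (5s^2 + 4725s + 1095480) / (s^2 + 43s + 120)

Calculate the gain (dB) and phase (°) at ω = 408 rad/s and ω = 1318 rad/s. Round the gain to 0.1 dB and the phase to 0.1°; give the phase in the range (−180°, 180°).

ω = 408: 21.3 dB, -91.8°; ω = 1318: 15.0 dB, -37.5°

Substitute s = j408:
Numerator: 5(j408)^2 + 4725(j408) + 1095480 = 263160 + j1927800
Denominator: (j408)^2 + 43(j408) + 120 = -166344 + j17544
|N| = √(263160² + 1927800²) ≈ 1.9457e+06, ∠N ≈ 82.23°
|D| = √(166344² + 17544²) ≈ 1.6727e+05, ∠D ≈ 173.98°
|H| = 1.9457e+06 / 1.6727e+05 ≈ 11.632
Gain = 20 log₁₀(11.632) ≈ 21.31 dB
∠H = 82.23° − 173.98° = -91.75°

Substitute s = j1318:
Numerator: 5(j1318)^2 + 4725(j1318) + 1095480 = -7590140 + j6227550
Denominator: (j1318)^2 + 43(j1318) + 120 = -1737004 + j56674
|N| = √(7590140² + 6227550²) ≈ 9.818e+06, ∠N ≈ 140.63°
|D| = √(1737004² + 56674²) ≈ 1.7379e+06, ∠D ≈ 178.13°
|H| = 9.818e+06 / 1.7379e+06 ≈ 5.6493
Gain = 20 log₁₀(5.6493) ≈ 15.04 dB
∠H = 140.63° − 178.13° = -37.50°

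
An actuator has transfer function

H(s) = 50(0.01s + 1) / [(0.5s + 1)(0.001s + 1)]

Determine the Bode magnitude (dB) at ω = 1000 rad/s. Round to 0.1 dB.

At ω = 1000 rad/s:
zero (1 + j1000·0.01) = 1 + j10 → |·| ≈ 10.05, ∠ ≈ 84.29°
pole (1 + j1000·0.5) = 1 + j500 → |·| ≈ 500, ∠ ≈ 89.89°
pole (1 + j1000·0.001) = 1 + j1 → |·| ≈ 1.4142, ∠ ≈ 45.00°
|H| = 50 · 10.05 / (500 · 1.4142) ≈ 0.71065
Gain = 20 log₁₀(0.71065) ≈ -2.97 dB

-3.0 dB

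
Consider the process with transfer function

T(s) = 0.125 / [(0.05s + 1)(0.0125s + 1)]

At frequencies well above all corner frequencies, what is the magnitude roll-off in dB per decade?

-40 dB/decade

Each pole contributes −20 dB/decade at high frequency; each zero contributes +20 dB/decade.
Net: 0 zero(s) − 2 pole(s) → -40 dB/decade.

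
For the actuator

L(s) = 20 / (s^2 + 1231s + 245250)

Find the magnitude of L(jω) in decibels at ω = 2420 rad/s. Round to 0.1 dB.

-110.0 dB

Substitute s = j2420:
Numerator: 20 = 20 + j0
Denominator: (j2420)^2 + 1231(j2420) + 245250 = -5611150 + j2979020
|N| = √(20² + 0²) ≈ 20, ∠N ≈ 0.00°
|D| = √(5611150² + 2979020²) ≈ 6.3529e+06, ∠D ≈ 152.04°
|L| = 20 / 6.3529e+06 ≈ 3.1482e-06
Gain = 20 log₁₀(3.1482e-06) ≈ -110.04 dB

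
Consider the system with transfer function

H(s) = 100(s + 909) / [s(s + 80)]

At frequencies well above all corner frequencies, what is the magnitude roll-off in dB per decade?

-20 dB/decade

Each pole contributes −20 dB/decade at high frequency; each zero contributes +20 dB/decade.
Net: 1 zero(s) − 2 pole(s) → -20 dB/decade.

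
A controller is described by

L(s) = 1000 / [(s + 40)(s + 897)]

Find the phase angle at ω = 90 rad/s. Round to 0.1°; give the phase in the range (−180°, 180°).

-71.8°

At s = jω = j90:
pole (s+40): 40 + j90 → |·| = √(40²+90²) = √9700 ≈ 98.489, ∠ = arctan(90/40) ≈ 66.04°
pole (s+897): 897 + j90 → |·| = √(897²+90²) = √812709 ≈ 901.5, ∠ = arctan(90/897) ≈ 5.73°
∠L = 0.00° − 71.77° = -71.77°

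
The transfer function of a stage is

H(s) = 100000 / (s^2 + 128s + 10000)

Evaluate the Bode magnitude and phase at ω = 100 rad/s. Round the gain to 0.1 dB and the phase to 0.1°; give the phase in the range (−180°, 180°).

17.9 dB, -90.0°

At s = jω = j100:
quadratic: (j100)² + 128·j100 + 10000 = 0 + j12800 → |·| ≈ 12800, ∠ ≈ 90.00°
|H| = 100000 / 12800 ≈ 7.8125
Gain = 20 log₁₀(7.8125) ≈ 17.86 dB
∠H = 0.00° − 90.00° = -90.00°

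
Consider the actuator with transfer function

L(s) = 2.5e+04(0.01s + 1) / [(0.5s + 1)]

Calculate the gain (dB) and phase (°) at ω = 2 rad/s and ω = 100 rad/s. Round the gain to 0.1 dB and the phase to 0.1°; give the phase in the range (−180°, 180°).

ω = 2: 85.0 dB, -43.9°; ω = 100: 57.0 dB, -43.9°

At ω = 2 rad/s:
zero (1 + j2·0.01) = 1 + j0.02 → |·| ≈ 1.0002, ∠ ≈ 1.15°
pole (1 + j2·0.5) = 1 + j1 → |·| ≈ 1.4142, ∠ ≈ 45.00°
|L| = 2.5e+04 · 1.0002 / (1.4142) ≈ 17681
Gain = 20 log₁₀(17681) ≈ 84.95 dB
∠L = (1.15°) − (45.00°) = -43.85°

At ω = 100 rad/s:
zero (1 + j100·0.01) = 1 + j1 → |·| ≈ 1.4142, ∠ ≈ 45.00°
pole (1 + j100·0.5) = 1 + j50 → |·| ≈ 50.01, ∠ ≈ 88.85°
|L| = 2.5e+04 · 1.4142 / (50.01) ≈ 706.96
Gain = 20 log₁₀(706.96) ≈ 56.99 dB
∠L = (45.00°) − (88.85°) = -43.85°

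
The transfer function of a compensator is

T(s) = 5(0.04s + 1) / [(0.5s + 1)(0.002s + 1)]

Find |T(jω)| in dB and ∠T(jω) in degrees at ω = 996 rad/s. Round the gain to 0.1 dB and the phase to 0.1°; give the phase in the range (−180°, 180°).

-14.9 dB, -64.7°

At ω = 996 rad/s:
zero (1 + j996·0.04) = 1 + j39.84 → |·| ≈ 39.853, ∠ ≈ 88.56°
pole (1 + j996·0.5) = 1 + j498 → |·| ≈ 498, ∠ ≈ 89.88°
pole (1 + j996·0.002) = 1 + j1.992 → |·| ≈ 2.2289, ∠ ≈ 63.34°
|T| = 5 · 39.853 / (498 · 2.2289) ≈ 0.17952
Gain = 20 log₁₀(0.17952) ≈ -14.92 dB
∠T = (88.56°) − (89.88° + 63.34°) = -64.66°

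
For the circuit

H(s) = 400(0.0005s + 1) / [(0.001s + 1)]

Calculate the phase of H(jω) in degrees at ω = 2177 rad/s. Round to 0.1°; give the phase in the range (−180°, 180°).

-17.9°

At ω = 2177 rad/s:
zero (1 + j2177·0.0005) = 1 + j1.0885 → |·| ≈ 1.4781, ∠ ≈ 47.43°
pole (1 + j2177·0.001) = 1 + j2.177 → |·| ≈ 2.3957, ∠ ≈ 65.33°
∠H = (47.43°) − (65.33°) = -17.90°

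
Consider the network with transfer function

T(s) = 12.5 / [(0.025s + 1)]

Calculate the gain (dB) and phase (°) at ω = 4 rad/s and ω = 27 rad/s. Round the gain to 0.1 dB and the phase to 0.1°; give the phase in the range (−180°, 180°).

ω = 4: 21.9 dB, -5.7°; ω = 27: 20.3 dB, -34.0°

At ω = 4 rad/s:
pole (1 + j4·0.025) = 1 + j0.1 → |·| ≈ 1.005, ∠ ≈ 5.71°
|T| = 12.5 · 1 / (1.005) ≈ 12.438
Gain = 20 log₁₀(12.438) ≈ 21.90 dB
∠T = (0°) − (5.71°) = -5.71°

At ω = 27 rad/s:
pole (1 + j27·0.025) = 1 + j0.675 → |·| ≈ 1.2065, ∠ ≈ 34.02°
|T| = 12.5 · 1 / (1.2065) ≈ 10.361
Gain = 20 log₁₀(10.361) ≈ 20.31 dB
∠T = (0°) − (34.02°) = -34.02°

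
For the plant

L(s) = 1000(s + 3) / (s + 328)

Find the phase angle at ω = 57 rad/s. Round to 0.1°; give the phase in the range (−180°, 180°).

77.1°

At s = jω = j57:
zero (s+3): 3 + j57 → |·| = √(3²+57²) = √3258 ≈ 57.079, ∠ = arctan(57/3) ≈ 86.99°
pole (s+328): 328 + j57 → |·| = √(328²+57²) = √110833 ≈ 332.92, ∠ = arctan(57/328) ≈ 9.86°
∠L = 86.99° − 9.86° = 77.13°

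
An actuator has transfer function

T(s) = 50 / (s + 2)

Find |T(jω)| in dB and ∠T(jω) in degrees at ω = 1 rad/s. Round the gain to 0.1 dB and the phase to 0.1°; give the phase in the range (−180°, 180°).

27.0 dB, -26.6°

Substitute s = j1:
Numerator: 50 = 50 + j0
Denominator: (j1) + 2 = 2 + j1
|N| = √(50² + 0²) ≈ 50, ∠N ≈ 0.00°
|D| = √(2² + 1²) ≈ 2.2361, ∠D ≈ 26.57°
|T| = 50 / 2.2361 ≈ 22.36
Gain = 20 log₁₀(22.36) ≈ 26.99 dB
∠T = 0.00° − 26.57° = -26.57°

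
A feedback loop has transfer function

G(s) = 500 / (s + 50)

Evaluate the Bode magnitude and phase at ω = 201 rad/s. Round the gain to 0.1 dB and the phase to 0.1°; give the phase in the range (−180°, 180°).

At s = jω = j201:
pole (s+50): 50 + j201 → |·| = √(50²+201²) = √42901 ≈ 207.13, ∠ = arctan(201/50) ≈ 76.03°
|G| = 500 / 207.13 ≈ 2.4139
Gain = 20 log₁₀(2.4139) ≈ 7.65 dB
∠G = 0.00° − 76.03° = -76.03°

7.7 dB, -76.0°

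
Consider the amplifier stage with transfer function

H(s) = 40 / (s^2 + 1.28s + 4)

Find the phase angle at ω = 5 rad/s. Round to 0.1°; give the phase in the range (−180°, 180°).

-163.1°

At s = jω = j5:
quadratic: (j5)² + 1.28·j5 + 4 = -21 + j6.4 → |·| ≈ 21.954, ∠ ≈ 163.05°
∠H = 0.00° − 163.05° = -163.05°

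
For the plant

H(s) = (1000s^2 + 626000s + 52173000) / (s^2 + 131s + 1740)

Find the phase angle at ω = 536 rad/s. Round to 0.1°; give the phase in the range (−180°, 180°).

-41.2°

Substitute s = j536:
Numerator: 1000(j536)^2 + 626000(j536) + 52173000 = -235123000 + j335536000
Denominator: (j536)^2 + 131(j536) + 1740 = -285556 + j70216
|N| = √(235123000² + 335536000²) ≈ 4.0972e+08, ∠N ≈ 125.02°
|D| = √(285556² + 70216²) ≈ 2.9406e+05, ∠D ≈ 166.19°
∠H = 125.02° − 166.19° = -41.17°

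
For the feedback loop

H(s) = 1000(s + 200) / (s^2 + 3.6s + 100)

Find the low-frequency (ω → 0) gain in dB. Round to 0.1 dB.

66.0 dB

H(0) = 1000·200 / 100 = 2000
20 log₁₀(2000) ≈ 66.02 dB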